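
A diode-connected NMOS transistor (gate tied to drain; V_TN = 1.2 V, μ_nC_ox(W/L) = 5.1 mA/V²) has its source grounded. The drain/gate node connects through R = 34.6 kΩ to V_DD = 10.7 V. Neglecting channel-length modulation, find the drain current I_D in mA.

With gate tied to drain, V_GS = V_DS ≥ V_GS − V_TN, so the device is in saturation.
KCL at the drain: ½ k_n (V_GS − V_TN)² = (V_DD − V_GS)/R.
Let x = V_GS − 1.2. Then 88.2 x² + x − 9.5 = 0, giving x = 0.323 V (positive root), so V_GS = 1.52 V.
I_D = (V_DD − V_GS)/R = (10.7 − 1.52) / 34.6 = 0.265 mA.

I_D = 0.265 mA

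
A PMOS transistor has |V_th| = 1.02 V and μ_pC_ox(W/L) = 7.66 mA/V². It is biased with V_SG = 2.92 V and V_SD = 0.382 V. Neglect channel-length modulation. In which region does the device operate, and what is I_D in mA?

V_ov = V_SG − |V_th| = 2.92 − 1.02 = 1.9 V.
Since V_SD = 0.382 V < V_ov = 1.9 V, the device is in the triode region.
I_D = k_p [V_ov · V_SD − ½ V_SD²] = 7.66 × [1.9 × 0.382 − 0.5 × 0.382²] = 5 mA.

Triode; I_D = 5.00 mA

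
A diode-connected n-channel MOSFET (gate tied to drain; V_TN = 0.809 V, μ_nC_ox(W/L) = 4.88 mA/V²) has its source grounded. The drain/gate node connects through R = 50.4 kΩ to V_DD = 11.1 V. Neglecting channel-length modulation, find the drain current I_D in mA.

With gate tied to drain, V_GS = V_DS ≥ V_GS − V_TN, so the device is in saturation.
KCL at the drain: ½ k_n (V_GS − V_TN)² = (V_DD − V_GS)/R.
Let x = V_GS − 0.809. Then 123 x² + x − 10.29 = 0, giving x = 0.285 V (positive root), so V_GS = 1.09 V.
I_D = (V_DD − V_GS)/R = (11.1 − 1.09) / 50.4 = 0.199 mA.

I_D = 0.199 mA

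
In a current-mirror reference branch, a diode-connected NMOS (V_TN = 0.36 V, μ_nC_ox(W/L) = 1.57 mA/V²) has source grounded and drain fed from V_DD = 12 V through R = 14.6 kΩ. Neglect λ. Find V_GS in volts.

With gate tied to drain, V_GS = V_DS ≥ V_GS − V_TN, so the device is in saturation.
KCL at the drain: ½ k_n (V_GS − V_TN)² = (V_DD − V_GS)/R.
Let x = V_GS − 0.36. Then 11.5 x² + x − 11.64 = 0, giving x = 0.965 V (positive root), so V_GS = 1.33 V.
I_D = (V_DD − V_GS)/R = (12 − 1.33) / 14.6 = 0.731 mA.

V_GS = 1.33 V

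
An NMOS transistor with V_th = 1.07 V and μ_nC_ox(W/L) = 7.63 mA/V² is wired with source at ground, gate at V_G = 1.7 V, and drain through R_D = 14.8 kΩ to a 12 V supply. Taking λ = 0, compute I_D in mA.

V_GS = V_G = 1.7 V, so V_ov = 1.7 − 1.07 = 0.63 V.
Assume saturation: I_D = ½ k_n V_ov² = 0.5 × 7.63 × 0.63² = 1.51 mA, giving V_DS = V_DD − I_D R_D = 12 − 1.51 × 14.8 = -10.4 V.
But -10.4 V < V_ov = 0.63 V, so the device is actually in triode.
In triode I_D = k_n[V_ov V_DS − ½ V_DS²] and I_D = (V_DD − V_DS)/R_D. Equating: 56.5 V_DS² − 72.14 V_DS + 12 = 0, giving V_DS = 0.197 V (the root below V_ov).
I_D = (12 − 0.197) / 14.8 = 0.798 mA.

I_D = 0.798 mA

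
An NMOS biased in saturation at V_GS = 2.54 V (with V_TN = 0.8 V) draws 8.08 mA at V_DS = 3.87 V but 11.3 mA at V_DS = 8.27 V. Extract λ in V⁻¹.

With V_GS fixed, I_D ∝ (1 + λ V_DS) in saturation, so I_D2/I_D1 = (1 + λ V_DS2)/(1 + λ V_DS1).
11.3/8.08 = 1.399 = (1 + 8.27 λ)/(1 + 3.87 λ).
Solving: λ (I_D1 V_DS2 − I_D2 V_DS1) = I_D2 − I_D1, so λ = (11.3 − 8.08) / (8.08 × 8.27 − 11.3 × 3.87) = 3.22 / 23.1 = 0.139 V⁻¹.

λ = 0.139 V⁻¹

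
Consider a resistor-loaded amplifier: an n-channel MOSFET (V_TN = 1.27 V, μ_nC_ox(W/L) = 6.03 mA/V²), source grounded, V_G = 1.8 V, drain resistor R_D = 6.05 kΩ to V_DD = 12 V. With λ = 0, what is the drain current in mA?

V_GS = V_G = 1.8 V, so V_ov = 1.8 − 1.27 = 0.53 V.
Assume saturation: I_D = ½ k_n V_ov² = 0.5 × 6.03 × 0.53² = 0.847 mA, giving V_DS = V_DD − I_D R_D = 12 − 0.847 × 6.05 = 6.88 V.
V_DS = 6.88 V ≥ V_ov = 0.53 V, confirming saturation.

I_D = 0.847 mA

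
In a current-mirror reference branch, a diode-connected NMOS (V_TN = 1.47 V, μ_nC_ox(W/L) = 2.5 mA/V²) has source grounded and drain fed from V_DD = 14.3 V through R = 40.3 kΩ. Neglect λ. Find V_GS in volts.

With gate tied to drain, V_GS = V_DS ≥ V_GS − V_TN, so the device is in saturation.
KCL at the drain: ½ k_n (V_GS − V_TN)² = (V_DD − V_GS)/R.
Let x = V_GS − 1.47. Then 50.4 x² + x − 12.83 = 0, giving x = 0.495 V (positive root), so V_GS = 1.96 V.
I_D = (V_DD − V_GS)/R = (14.3 − 1.96) / 40.3 = 0.306 mA.

V_GS = 1.96 V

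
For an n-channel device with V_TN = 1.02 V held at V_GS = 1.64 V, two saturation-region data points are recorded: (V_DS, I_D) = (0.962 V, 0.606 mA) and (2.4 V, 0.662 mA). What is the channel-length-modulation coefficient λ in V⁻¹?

With V_GS fixed, I_D ∝ (1 + λ V_DS) in saturation, so I_D2/I_D1 = (1 + λ V_DS2)/(1 + λ V_DS1).
0.662/0.606 = 1.092 = (1 + 2.4 λ)/(1 + 0.962 λ).
Solving: λ (I_D1 V_DS2 − I_D2 V_DS1) = I_D2 − I_D1, so λ = (0.662 − 0.606) / (0.606 × 2.4 − 0.662 × 0.962) = 0.056 / 0.818 = 0.0685 V⁻¹.

λ = 0.0685 V⁻¹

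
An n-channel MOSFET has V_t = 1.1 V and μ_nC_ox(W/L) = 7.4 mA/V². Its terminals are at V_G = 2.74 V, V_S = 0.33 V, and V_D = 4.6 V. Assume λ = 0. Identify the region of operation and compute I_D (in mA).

V_GS = V_G − V_S = 2.74 − 0.33 = 2.41 V; V_DS = V_D − V_S = 4.6 − 0.33 = 4.27 V.
V_ov = V_GS − V_t = 2.41 − 1.1 = 1.31 V.
Since V_DS = 4.27 V ≥ V_ov = 1.31 V, the device is in saturation.
I_D = ½ k_n V_ov² = 0.5 × 7.4 × 1.31² = 6.35 mA.

Saturation; I_D = 6.35 mA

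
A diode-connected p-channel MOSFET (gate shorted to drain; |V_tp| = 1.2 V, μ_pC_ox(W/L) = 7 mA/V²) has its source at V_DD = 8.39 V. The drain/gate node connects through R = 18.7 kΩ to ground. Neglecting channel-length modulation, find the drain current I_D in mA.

With gate tied to drain, V_SG = V_SD ≥ V_SG − |V_tp|, so the device is in saturation.
KCL at the drain: ½ k_p (V_SG − |V_tp|)² = (V_DD − V_SG)/R.
Let x = V_SG − 1.2. Then 65.5 x² + x − 7.19 = 0, giving x = 0.324 V (positive root), so V_SG = 1.52 V.
I_D = (V_DD − V_SG)/R = (8.39 − 1.52) / 18.7 = 0.367 mA.

I_D = 0.367 mA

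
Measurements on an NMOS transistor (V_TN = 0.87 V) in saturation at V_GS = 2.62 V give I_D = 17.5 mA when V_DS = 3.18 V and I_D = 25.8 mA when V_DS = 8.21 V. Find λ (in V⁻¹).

λ = 0.135 V⁻¹

With V_GS fixed, I_D ∝ (1 + λ V_DS) in saturation, so I_D2/I_D1 = (1 + λ V_DS2)/(1 + λ V_DS1).
25.8/17.5 = 1.474 = (1 + 8.21 λ)/(1 + 3.18 λ).
Solving: λ (I_D1 V_DS2 − I_D2 V_DS1) = I_D2 − I_D1, so λ = (25.8 − 17.5) / (17.5 × 8.21 − 25.8 × 3.18) = 8.3 / 61.6 = 0.135 V⁻¹.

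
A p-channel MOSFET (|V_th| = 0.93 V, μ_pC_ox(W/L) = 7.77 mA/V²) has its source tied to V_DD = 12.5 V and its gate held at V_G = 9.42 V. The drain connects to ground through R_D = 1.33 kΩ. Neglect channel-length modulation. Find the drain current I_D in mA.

I_D = 8.93 mA

V_SG = V_DD − V_G = 12.5 − 9.42 = 3.08 V, so V_ov = 3.08 − 0.93 = 2.15 V.
Assume saturation: I_D = ½ k_p V_ov² = 0.5 × 7.77 × 2.15² = 18 mA, giving V_SD = V_DD − I_D R_D = 12.5 − 18 × 1.33 = -11.4 V.
But -11.4 V < V_ov = 2.15 V, so the device is actually in triode.
In triode I_D = k_p[V_ov V_SD − ½ V_SD²] and I_D = (V_DD − V_SD)/R_D. Equating: 5.17 V_SD² − 23.22 V_SD + 12.5 = 0, giving V_SD = 0.625 V (the root below V_ov).
I_D = (12.5 − 0.625) / 1.33 = 8.93 mA.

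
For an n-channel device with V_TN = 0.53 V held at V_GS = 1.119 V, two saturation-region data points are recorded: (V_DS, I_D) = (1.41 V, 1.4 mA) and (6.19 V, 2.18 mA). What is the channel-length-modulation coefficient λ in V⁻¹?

λ = 0.139 V⁻¹

With V_GS fixed, I_D ∝ (1 + λ V_DS) in saturation, so I_D2/I_D1 = (1 + λ V_DS2)/(1 + λ V_DS1).
2.18/1.4 = 1.557 = (1 + 6.19 λ)/(1 + 1.41 λ).
Solving: λ (I_D1 V_DS2 − I_D2 V_DS1) = I_D2 − I_D1, so λ = (2.18 − 1.4) / (1.4 × 6.19 − 2.18 × 1.41) = 0.78 / 5.59 = 0.139 V⁻¹.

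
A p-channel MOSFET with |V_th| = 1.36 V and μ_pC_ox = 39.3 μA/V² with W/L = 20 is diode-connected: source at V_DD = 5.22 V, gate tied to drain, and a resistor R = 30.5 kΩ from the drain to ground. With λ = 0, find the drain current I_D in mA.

With gate tied to drain, V_SG = V_SD ≥ V_SG − |V_th|, so the device is in saturation.
k_p = μ_pC_ox · (W/L) = 0.786 mA/V².
KCL at the drain: ½ k_p (V_SG − |V_th|)² = (V_DD − V_SG)/R.
Let x = V_SG − 1.36. Then 12 x² + x − 3.86 = 0, giving x = 0.527 V (positive root), so V_SG = 1.89 V.
I_D = (V_DD − V_SG)/R = (5.22 − 1.89) / 30.5 = 0.109 mA.

I_D = 0.109 mA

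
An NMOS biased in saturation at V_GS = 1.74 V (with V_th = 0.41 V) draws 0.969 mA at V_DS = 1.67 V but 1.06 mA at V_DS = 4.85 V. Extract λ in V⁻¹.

λ = 0.0311 V⁻¹

With V_GS fixed, I_D ∝ (1 + λ V_DS) in saturation, so I_D2/I_D1 = (1 + λ V_DS2)/(1 + λ V_DS1).
1.06/0.969 = 1.094 = (1 + 4.85 λ)/(1 + 1.67 λ).
Solving: λ (I_D1 V_DS2 − I_D2 V_DS1) = I_D2 − I_D1, so λ = (1.06 − 0.969) / (0.969 × 4.85 − 1.06 × 1.67) = 0.091 / 2.93 = 0.0311 V⁻¹.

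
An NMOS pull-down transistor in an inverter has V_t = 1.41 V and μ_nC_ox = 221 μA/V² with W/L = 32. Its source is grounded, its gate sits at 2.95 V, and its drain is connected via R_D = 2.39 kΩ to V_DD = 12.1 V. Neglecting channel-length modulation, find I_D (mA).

I_D = 4.84 mA

V_GS = V_G = 2.95 V, so V_ov = 2.95 − 1.41 = 1.54 V.
k_n = μ_nC_ox · (W/L) = 7.072 mA/V².
Assume saturation: I_D = ½ k_n V_ov² = 0.5 × 7.072 × 1.54² = 8.39 mA, giving V_DS = V_DD − I_D R_D = 12.1 − 8.39 × 2.39 = -7.94 V.
But -7.94 V < V_ov = 1.54 V, so the device is actually in triode.
In triode I_D = k_n[V_ov V_DS − ½ V_DS²] and I_D = (V_DD − V_DS)/R_D. Equating: 8.45 V_DS² − 27.03 V_DS + 12.1 = 0, giving V_DS = 0.538 V (the root below V_ov).
I_D = (12.1 − 0.538) / 2.39 = 4.84 mA.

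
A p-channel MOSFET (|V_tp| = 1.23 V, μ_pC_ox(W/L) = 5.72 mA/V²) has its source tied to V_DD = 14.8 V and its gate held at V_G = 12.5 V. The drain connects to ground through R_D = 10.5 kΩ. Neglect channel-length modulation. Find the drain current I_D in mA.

I_D = 1.39 mA

V_SG = V_DD − V_G = 14.8 − 12.5 = 2.3 V, so V_ov = 2.3 − 1.23 = 1.07 V.
Assume saturation: I_D = ½ k_p V_ov² = 0.5 × 5.72 × 1.07² = 3.27 mA, giving V_SD = V_DD − I_D R_D = 14.8 − 3.27 × 10.5 = -19.6 V.
But -19.6 V < V_ov = 1.07 V, so the device is actually in triode.
In triode I_D = k_p[V_ov V_SD − ½ V_SD²] and I_D = (V_DD − V_SD)/R_D. Equating: 30 V_SD² − 65.26 V_SD + 14.8 = 0, giving V_SD = 0.257 V (the root below V_ov).
I_D = (14.8 − 0.257) / 10.5 = 1.39 mA.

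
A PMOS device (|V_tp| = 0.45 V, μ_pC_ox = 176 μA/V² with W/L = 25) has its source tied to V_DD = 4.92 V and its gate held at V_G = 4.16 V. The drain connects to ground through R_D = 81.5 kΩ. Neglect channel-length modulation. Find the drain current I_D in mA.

I_D = 0.0598 mA

V_SG = V_DD − V_G = 4.92 − 4.16 = 0.76 V, so V_ov = 0.76 − 0.45 = 0.31 V.
k_p = μ_pC_ox · (W/L) = 4.4 mA/V².
Assume saturation: I_D = ½ k_p V_ov² = 0.5 × 4.4 × 0.31² = 0.211 mA, giving V_SD = V_DD − I_D R_D = 4.92 − 0.211 × 81.5 = -12.3 V.
But -12.3 V < V_ov = 0.31 V, so the device is actually in triode.
In triode I_D = k_p[V_ov V_SD − ½ V_SD²] and I_D = (V_DD − V_SD)/R_D. Equating: 179 V_SD² − 112.2 V_SD + 4.92 = 0, giving V_SD = 0.0475 V (the root below V_ov).
I_D = (4.92 − 0.0475) / 81.5 = 0.0598 mA.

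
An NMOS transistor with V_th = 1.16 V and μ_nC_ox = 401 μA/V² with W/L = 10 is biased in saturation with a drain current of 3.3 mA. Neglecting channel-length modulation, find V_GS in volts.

V_GS = 2.44 V

k_n = μ_nC_ox · (W/L) = 4.01 mA/V².
In saturation I_D = ½ k_n (V_GS − V_th)², so V_GS − V_th = √(2 I_D / k_n) = √(2 × 3.3 / 4.01) = 1.28 V.
V_GS = 1.16 + 1.28 = 2.44 V.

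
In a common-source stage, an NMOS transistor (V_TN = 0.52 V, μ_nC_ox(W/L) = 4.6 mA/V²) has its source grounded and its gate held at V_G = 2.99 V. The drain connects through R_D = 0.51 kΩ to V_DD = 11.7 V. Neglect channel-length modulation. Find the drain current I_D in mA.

V_GS = V_G = 2.99 V, so V_ov = 2.99 − 0.52 = 2.47 V.
Assume saturation: I_D = ½ k_n V_ov² = 0.5 × 4.6 × 2.47² = 14 mA, giving V_DS = V_DD − I_D R_D = 11.7 − 14 × 0.51 = 4.54 V.
V_DS = 4.54 V ≥ V_ov = 2.47 V, confirming saturation.

I_D = 14.0 mA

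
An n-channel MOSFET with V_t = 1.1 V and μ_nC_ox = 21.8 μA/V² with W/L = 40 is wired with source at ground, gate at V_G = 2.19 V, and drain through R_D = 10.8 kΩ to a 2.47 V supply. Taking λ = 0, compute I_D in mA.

V_GS = V_G = 2.19 V, so V_ov = 2.19 − 1.1 = 1.09 V.
k_n = μ_nC_ox · (W/L) = 0.872 mA/V².
Assume saturation: I_D = ½ k_n V_ov² = 0.5 × 0.872 × 1.09² = 0.518 mA, giving V_DS = V_DD − I_D R_D = 2.47 − 0.518 × 10.8 = -3.12 V.
But -3.12 V < V_ov = 1.09 V, so the device is actually in triode.
In triode I_D = k_n[V_ov V_DS − ½ V_DS²] and I_D = (V_DD − V_DS)/R_D. Equating: 4.71 V_DS² − 11.27 V_DS + 2.47 = 0, giving V_DS = 0.244 V (the root below V_ov).
I_D = (2.47 − 0.244) / 10.8 = 0.206 mA.

I_D = 0.206 mA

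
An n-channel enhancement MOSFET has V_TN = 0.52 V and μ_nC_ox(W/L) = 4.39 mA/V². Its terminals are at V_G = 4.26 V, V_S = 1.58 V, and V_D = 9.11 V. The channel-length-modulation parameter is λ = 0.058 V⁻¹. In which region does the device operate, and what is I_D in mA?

Saturation; I_D = 14.7 mA

V_GS = V_G − V_S = 4.26 − 1.58 = 2.68 V; V_DS = V_D − V_S = 9.11 − 1.58 = 7.53 V.
V_ov = V_GS − V_TN = 2.68 − 0.52 = 2.16 V.
Since V_DS = 7.53 V ≥ V_ov = 2.16 V, the device is in saturation.
I_D = ½ k_n V_ov² (1 + λ V_DS) = 0.5 × 4.39 × 2.16² × (1 + 0.058 × 7.53) = 14.7 mA.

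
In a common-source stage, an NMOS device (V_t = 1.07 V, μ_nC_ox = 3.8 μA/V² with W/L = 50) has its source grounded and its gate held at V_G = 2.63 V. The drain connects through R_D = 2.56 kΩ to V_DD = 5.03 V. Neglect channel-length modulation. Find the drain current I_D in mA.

V_GS = V_G = 2.63 V, so V_ov = 2.63 − 1.07 = 1.56 V.
k_n = μ_nC_ox · (W/L) = 0.19 mA/V².
Assume saturation: I_D = ½ k_n V_ov² = 0.5 × 0.19 × 1.56² = 0.231 mA, giving V_DS = V_DD − I_D R_D = 5.03 − 0.231 × 2.56 = 4.44 V.
V_DS = 4.44 V ≥ V_ov = 1.56 V, confirming saturation.

I_D = 0.231 mA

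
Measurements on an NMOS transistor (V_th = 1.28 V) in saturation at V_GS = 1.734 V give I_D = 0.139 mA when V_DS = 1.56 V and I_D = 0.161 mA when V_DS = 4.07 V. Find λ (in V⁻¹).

λ = 0.0699 V⁻¹

With V_GS fixed, I_D ∝ (1 + λ V_DS) in saturation, so I_D2/I_D1 = (1 + λ V_DS2)/(1 + λ V_DS1).
0.161/0.139 = 1.158 = (1 + 4.07 λ)/(1 + 1.56 λ).
Solving: λ (I_D1 V_DS2 − I_D2 V_DS1) = I_D2 − I_D1, so λ = (0.161 − 0.139) / (0.139 × 4.07 − 0.161 × 1.56) = 0.022 / 0.315 = 0.0699 V⁻¹.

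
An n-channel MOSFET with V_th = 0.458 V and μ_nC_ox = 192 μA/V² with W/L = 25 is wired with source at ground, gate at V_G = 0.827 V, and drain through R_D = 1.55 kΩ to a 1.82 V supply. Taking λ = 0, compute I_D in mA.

V_GS = V_G = 0.827 V, so V_ov = 0.827 − 0.458 = 0.369 V.
k_n = μ_nC_ox · (W/L) = 4.8 mA/V².
Assume saturation: I_D = ½ k_n V_ov² = 0.5 × 4.8 × 0.369² = 0.327 mA, giving V_DS = V_DD − I_D R_D = 1.82 − 0.327 × 1.55 = 1.31 V.
V_DS = 1.31 V ≥ V_ov = 0.369 V, confirming saturation.

I_D = 0.327 mA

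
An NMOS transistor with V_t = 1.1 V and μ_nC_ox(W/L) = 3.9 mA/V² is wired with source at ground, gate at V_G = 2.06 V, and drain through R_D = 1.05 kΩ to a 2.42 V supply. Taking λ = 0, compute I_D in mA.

I_D = 1.65 mA

V_GS = V_G = 2.06 V, so V_ov = 2.06 − 1.1 = 0.96 V.
Assume saturation: I_D = ½ k_n V_ov² = 0.5 × 3.9 × 0.96² = 1.8 mA, giving V_DS = V_DD − I_D R_D = 2.42 − 1.8 × 1.05 = 0.533 V.
But 0.533 V < V_ov = 0.96 V, so the device is actually in triode.
In triode I_D = k_n[V_ov V_DS − ½ V_DS²] and I_D = (V_DD − V_DS)/R_D. Equating: 2.05 V_DS² − 4.931 V_DS + 2.42 = 0, giving V_DS = 0.686 V (the root below V_ov).
I_D = (2.42 − 0.686) / 1.05 = 1.65 mA.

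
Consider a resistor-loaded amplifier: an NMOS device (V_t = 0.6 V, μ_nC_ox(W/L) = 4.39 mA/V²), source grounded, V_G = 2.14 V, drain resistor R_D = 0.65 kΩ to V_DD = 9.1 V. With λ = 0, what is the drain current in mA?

I_D = 5.21 mA

V_GS = V_G = 2.14 V, so V_ov = 2.14 − 0.6 = 1.54 V.
Assume saturation: I_D = ½ k_n V_ov² = 0.5 × 4.39 × 1.54² = 5.21 mA, giving V_DS = V_DD − I_D R_D = 9.1 − 5.21 × 0.65 = 5.72 V.
V_DS = 5.72 V ≥ V_ov = 1.54 V, confirming saturation.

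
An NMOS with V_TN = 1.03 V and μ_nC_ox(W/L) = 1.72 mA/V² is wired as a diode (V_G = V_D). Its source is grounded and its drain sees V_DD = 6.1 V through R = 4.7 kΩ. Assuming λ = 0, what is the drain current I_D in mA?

With gate tied to drain, V_GS = V_DS ≥ V_GS − V_TN, so the device is in saturation.
KCL at the drain: ½ k_n (V_GS − V_TN)² = (V_DD − V_GS)/R.
Let x = V_GS − 1.03. Then 4.04 x² + x − 5.07 = 0, giving x = 1 V (positive root), so V_GS = 2.03 V.
I_D = (V_DD − V_GS)/R = (6.1 − 2.03) / 4.7 = 0.865 mA.

I_D = 0.865 mA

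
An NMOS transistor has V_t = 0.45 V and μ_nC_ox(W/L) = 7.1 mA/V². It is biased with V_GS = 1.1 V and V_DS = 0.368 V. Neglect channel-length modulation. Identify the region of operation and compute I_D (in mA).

V_ov = V_GS − V_t = 1.1 − 0.45 = 0.65 V.
Since V_DS = 0.368 V < V_ov = 0.65 V, the device is in the triode region.
I_D = k_n [V_ov · V_DS − ½ V_DS²] = 7.1 × [0.65 × 0.368 − 0.5 × 0.368²] = 1.22 mA.

Triode; I_D = 1.22 mA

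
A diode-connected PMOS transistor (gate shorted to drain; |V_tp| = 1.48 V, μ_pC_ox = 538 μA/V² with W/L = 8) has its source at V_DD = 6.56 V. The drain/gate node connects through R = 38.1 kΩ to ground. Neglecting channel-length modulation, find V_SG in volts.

V_SG = 1.72 V

With gate tied to drain, V_SG = V_SD ≥ V_SG − |V_tp|, so the device is in saturation.
k_p = μ_pC_ox · (W/L) = 4.304 mA/V².
KCL at the drain: ½ k_p (V_SG − |V_tp|)² = (V_DD − V_SG)/R.
Let x = V_SG − 1.48. Then 82 x² + x − 5.08 = 0, giving x = 0.243 V (positive root), so V_SG = 1.72 V.
I_D = (V_DD − V_SG)/R = (6.56 − 1.72) / 38.1 = 0.127 mA.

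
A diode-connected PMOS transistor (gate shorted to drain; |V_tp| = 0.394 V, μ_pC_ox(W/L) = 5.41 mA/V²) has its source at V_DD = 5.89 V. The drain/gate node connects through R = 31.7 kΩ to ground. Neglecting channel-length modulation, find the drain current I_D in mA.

With gate tied to drain, V_SG = V_SD ≥ V_SG − |V_tp|, so the device is in saturation.
KCL at the drain: ½ k_p (V_SG − |V_tp|)² = (V_DD − V_SG)/R.
Let x = V_SG − 0.394. Then 85.7 x² + x − 5.496 = 0, giving x = 0.247 V (positive root), so V_SG = 0.641 V.
I_D = (V_DD − V_SG)/R = (5.89 − 0.641) / 31.7 = 0.166 mA.

I_D = 0.166 mA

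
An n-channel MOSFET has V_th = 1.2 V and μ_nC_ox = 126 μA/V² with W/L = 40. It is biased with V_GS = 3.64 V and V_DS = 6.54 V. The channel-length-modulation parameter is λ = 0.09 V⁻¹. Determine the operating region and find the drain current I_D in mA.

Saturation; I_D = 23.8 mA

k_n = μ_nC_ox · (W/L) = 5.04 mA/V².
V_ov = V_GS − V_th = 3.64 − 1.2 = 2.44 V.
Since V_DS = 6.54 V ≥ V_ov = 2.44 V, the device is in saturation.
I_D = ½ k_n V_ov² (1 + λ V_DS) = 0.5 × 5.04 × 2.44² × (1 + 0.09 × 6.54) = 23.8 mA.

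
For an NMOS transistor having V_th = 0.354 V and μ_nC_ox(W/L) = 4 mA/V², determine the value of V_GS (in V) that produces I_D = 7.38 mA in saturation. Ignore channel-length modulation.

In saturation I_D = ½ k_n (V_GS − V_th)², so V_GS − V_th = √(2 I_D / k_n) = √(2 × 7.38 / 4) = 1.92 V.
V_GS = 0.354 + 1.92 = 2.27 V.

V_GS = 2.27 V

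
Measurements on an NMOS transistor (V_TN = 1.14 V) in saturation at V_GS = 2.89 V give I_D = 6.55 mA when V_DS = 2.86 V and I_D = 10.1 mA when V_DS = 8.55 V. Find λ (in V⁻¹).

λ = 0.131 V⁻¹

With V_GS fixed, I_D ∝ (1 + λ V_DS) in saturation, so I_D2/I_D1 = (1 + λ V_DS2)/(1 + λ V_DS1).
10.1/6.55 = 1.542 = (1 + 8.55 λ)/(1 + 2.86 λ).
Solving: λ (I_D1 V_DS2 − I_D2 V_DS1) = I_D2 − I_D1, so λ = (10.1 − 6.55) / (6.55 × 8.55 − 10.1 × 2.86) = 3.55 / 27.1 = 0.131 V⁻¹.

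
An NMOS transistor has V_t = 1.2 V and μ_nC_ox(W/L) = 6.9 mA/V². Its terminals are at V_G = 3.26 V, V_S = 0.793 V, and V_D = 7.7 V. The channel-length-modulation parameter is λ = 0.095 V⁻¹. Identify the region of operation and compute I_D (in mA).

Saturation; I_D = 9.17 mA

V_GS = V_G − V_S = 3.26 − 0.793 = 2.47 V; V_DS = V_D − V_S = 7.7 − 0.793 = 6.91 V.
V_ov = V_GS − V_t = 2.47 − 1.2 = 1.27 V.
Since V_DS = 6.91 V ≥ V_ov = 1.27 V, the device is in saturation.
I_D = ½ k_n V_ov² (1 + λ V_DS) = 0.5 × 6.9 × 1.27² × (1 + 0.095 × 6.91) = 9.17 mA.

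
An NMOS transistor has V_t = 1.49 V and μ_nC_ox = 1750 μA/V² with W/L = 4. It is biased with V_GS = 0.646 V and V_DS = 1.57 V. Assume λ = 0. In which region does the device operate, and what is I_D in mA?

Cutoff; I_D = 0 mA

V_GS = 0.646 V < V_t = 1.49 V, so the transistor is in cutoff.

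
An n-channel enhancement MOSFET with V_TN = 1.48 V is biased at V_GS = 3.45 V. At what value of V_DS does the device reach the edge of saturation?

The boundary between triode and saturation is V_DS = V_GS − V_TN = V_ov.
V_ov = 3.45 − 1.48 = 1.97 V.

V_DS,sat = 1.97 V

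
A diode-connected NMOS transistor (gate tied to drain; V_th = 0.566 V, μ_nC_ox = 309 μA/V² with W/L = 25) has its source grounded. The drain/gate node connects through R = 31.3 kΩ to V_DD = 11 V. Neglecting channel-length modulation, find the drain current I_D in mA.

I_D = 0.324 mA

With gate tied to drain, V_GS = V_DS ≥ V_GS − V_th, so the device is in saturation.
k_n = μ_nC_ox · (W/L) = 7.725 mA/V².
KCL at the drain: ½ k_n (V_GS − V_th)² = (V_DD − V_GS)/R.
Let x = V_GS − 0.566. Then 121 x² + x − 10.43 = 0, giving x = 0.29 V (positive root), so V_GS = 0.856 V.
I_D = (V_DD − V_GS)/R = (11 − 0.856) / 31.3 = 0.324 mA.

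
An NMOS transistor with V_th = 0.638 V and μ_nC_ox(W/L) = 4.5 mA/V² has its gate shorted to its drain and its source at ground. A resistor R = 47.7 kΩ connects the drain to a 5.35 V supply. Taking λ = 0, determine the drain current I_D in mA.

I_D = 0.0945 mA

With gate tied to drain, V_GS = V_DS ≥ V_GS − V_th, so the device is in saturation.
KCL at the drain: ½ k_n (V_GS − V_th)² = (V_DD − V_GS)/R.
Let x = V_GS − 0.638. Then 107 x² + x − 4.712 = 0, giving x = 0.205 V (positive root), so V_GS = 0.843 V.
I_D = (V_DD − V_GS)/R = (5.35 − 0.843) / 47.7 = 0.0945 mA.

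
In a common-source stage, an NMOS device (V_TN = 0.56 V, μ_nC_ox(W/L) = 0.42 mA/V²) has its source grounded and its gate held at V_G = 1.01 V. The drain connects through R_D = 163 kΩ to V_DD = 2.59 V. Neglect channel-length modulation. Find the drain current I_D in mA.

I_D = 0.0153 mA

V_GS = V_G = 1.01 V, so V_ov = 1.01 − 0.56 = 0.45 V.
Assume saturation: I_D = ½ k_n V_ov² = 0.5 × 0.42 × 0.45² = 0.0425 mA, giving V_DS = V_DD − I_D R_D = 2.59 − 0.0425 × 163 = -4.34 V.
But -4.34 V < V_ov = 0.45 V, so the device is actually in triode.
In triode I_D = k_n[V_ov V_DS − ½ V_DS²] and I_D = (V_DD − V_DS)/R_D. Equating: 34.2 V_DS² − 31.81 V_DS + 2.59 = 0, giving V_DS = 0.0902 V (the root below V_ov).
I_D = (2.59 − 0.0902) / 163 = 0.0153 mA.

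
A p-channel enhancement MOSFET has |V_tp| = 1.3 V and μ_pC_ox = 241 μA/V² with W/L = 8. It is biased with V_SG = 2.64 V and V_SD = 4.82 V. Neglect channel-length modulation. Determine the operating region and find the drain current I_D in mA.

Saturation; I_D = 1.73 mA

k_p = μ_pC_ox · (W/L) = 1.928 mA/V².
V_ov = V_SG − |V_tp| = 2.64 − 1.3 = 1.34 V.
Since V_SD = 4.82 V ≥ V_ov = 1.34 V, the device is in saturation.
I_D = ½ k_p V_ov² = 0.5 × 1.928 × 1.34² = 1.73 mA.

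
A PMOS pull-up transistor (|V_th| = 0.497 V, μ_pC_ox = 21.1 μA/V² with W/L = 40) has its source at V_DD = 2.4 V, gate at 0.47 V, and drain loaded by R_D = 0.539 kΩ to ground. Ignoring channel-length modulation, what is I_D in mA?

V_SG = V_DD − V_G = 2.4 − 0.47 = 1.93 V, so V_ov = 1.93 − 0.497 = 1.43 V.
k_p = μ_pC_ox · (W/L) = 0.844 mA/V².
Assume saturation: I_D = ½ k_p V_ov² = 0.5 × 0.844 × 1.43² = 0.867 mA, giving V_SD = V_DD − I_D R_D = 2.4 − 0.867 × 0.539 = 1.93 V.
V_SD = 1.93 V ≥ V_ov = 1.43 V, confirming saturation.

I_D = 0.867 mA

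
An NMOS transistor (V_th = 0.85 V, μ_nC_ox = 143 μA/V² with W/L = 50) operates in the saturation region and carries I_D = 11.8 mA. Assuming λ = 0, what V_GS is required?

V_GS = 2.67 V

k_n = μ_nC_ox · (W/L) = 7.15 mA/V².
In saturation I_D = ½ k_n (V_GS − V_th)², so V_GS − V_th = √(2 I_D / k_n) = √(2 × 11.8 / 7.15) = 1.82 V.
V_GS = 0.85 + 1.82 = 2.67 V.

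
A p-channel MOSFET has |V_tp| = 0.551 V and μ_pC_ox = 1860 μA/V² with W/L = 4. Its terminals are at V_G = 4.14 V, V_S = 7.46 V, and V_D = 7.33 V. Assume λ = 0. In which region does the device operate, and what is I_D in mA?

Triode; I_D = 2.62 mA

V_SG = V_S − V_G = 7.46 − 4.14 = 3.32 V; V_SD = V_S − V_D = 7.46 − 7.33 = 0.13 V.
k_p = μ_pC_ox · (W/L) = 7.44 mA/V².
V_ov = V_SG − |V_tp| = 3.32 − 0.551 = 2.77 V.
Since V_SD = 0.13 V < V_ov = 2.77 V, the device is in the triode region.
I_D = k_p [V_ov · V_SD − ½ V_SD²] = 7.44 × [2.77 × 0.13 − 0.5 × 0.13²] = 2.62 mA.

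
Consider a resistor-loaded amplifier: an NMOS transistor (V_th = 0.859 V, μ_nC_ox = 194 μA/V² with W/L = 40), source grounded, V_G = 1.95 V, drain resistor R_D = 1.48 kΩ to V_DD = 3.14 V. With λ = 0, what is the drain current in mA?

V_GS = V_G = 1.95 V, so V_ov = 1.95 − 0.859 = 1.09 V.
k_n = μ_nC_ox · (W/L) = 7.76 mA/V².
Assume saturation: I_D = ½ k_n V_ov² = 0.5 × 7.76 × 1.09² = 4.62 mA, giving V_DS = V_DD − I_D R_D = 3.14 − 4.62 × 1.48 = -3.7 V.
But -3.7 V < V_ov = 1.09 V, so the device is actually in triode.
In triode I_D = k_n[V_ov V_DS − ½ V_DS²] and I_D = (V_DD − V_DS)/R_D. Equating: 5.74 V_DS² − 13.53 V_DS + 3.14 = 0, giving V_DS = 0.261 V (the root below V_ov).
I_D = (3.14 − 0.261) / 1.48 = 1.95 mA.

I_D = 1.95 mA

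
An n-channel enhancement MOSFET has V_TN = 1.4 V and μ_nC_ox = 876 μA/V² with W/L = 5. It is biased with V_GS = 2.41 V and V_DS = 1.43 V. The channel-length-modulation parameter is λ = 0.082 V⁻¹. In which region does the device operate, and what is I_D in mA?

k_n = μ_nC_ox · (W/L) = 4.38 mA/V².
V_ov = V_GS − V_TN = 2.41 − 1.4 = 1.01 V.
Since V_DS = 1.43 V ≥ V_ov = 1.01 V, the device is in saturation.
I_D = ½ k_n V_ov² (1 + λ V_DS) = 0.5 × 4.38 × 1.01² × (1 + 0.082 × 1.43) = 2.5 mA.

Saturation; I_D = 2.50 mA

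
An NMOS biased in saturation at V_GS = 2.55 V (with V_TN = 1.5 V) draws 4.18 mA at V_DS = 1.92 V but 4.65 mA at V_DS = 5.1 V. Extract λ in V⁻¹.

λ = 0.0379 V⁻¹

With V_GS fixed, I_D ∝ (1 + λ V_DS) in saturation, so I_D2/I_D1 = (1 + λ V_DS2)/(1 + λ V_DS1).
4.65/4.18 = 1.112 = (1 + 5.1 λ)/(1 + 1.92 λ).
Solving: λ (I_D1 V_DS2 − I_D2 V_DS1) = I_D2 − I_D1, so λ = (4.65 − 4.18) / (4.18 × 5.1 − 4.65 × 1.92) = 0.47 / 12.4 = 0.0379 V⁻¹.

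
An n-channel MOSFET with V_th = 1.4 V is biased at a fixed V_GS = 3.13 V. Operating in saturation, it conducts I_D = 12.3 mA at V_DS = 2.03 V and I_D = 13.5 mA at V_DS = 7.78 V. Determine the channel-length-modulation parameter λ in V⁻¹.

With V_GS fixed, I_D ∝ (1 + λ V_DS) in saturation, so I_D2/I_D1 = (1 + λ V_DS2)/(1 + λ V_DS1).
13.5/12.3 = 1.098 = (1 + 7.78 λ)/(1 + 2.03 λ).
Solving: λ (I_D1 V_DS2 − I_D2 V_DS1) = I_D2 − I_D1, so λ = (13.5 − 12.3) / (12.3 × 7.78 − 13.5 × 2.03) = 1.2 / 68.3 = 0.0176 V⁻¹.

λ = 0.0176 V⁻¹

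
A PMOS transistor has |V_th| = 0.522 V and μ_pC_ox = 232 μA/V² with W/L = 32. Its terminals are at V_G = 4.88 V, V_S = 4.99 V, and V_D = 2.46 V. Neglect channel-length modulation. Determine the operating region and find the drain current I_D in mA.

V_SG = V_S − V_G = 4.99 − 4.88 = 0.11 V; V_SD = V_S − V_D = 4.99 − 2.46 = 2.53 V.
V_SG = 0.11 V < |V_th| = 0.522 V, so the transistor is in cutoff.

Cutoff; I_D = 0 mA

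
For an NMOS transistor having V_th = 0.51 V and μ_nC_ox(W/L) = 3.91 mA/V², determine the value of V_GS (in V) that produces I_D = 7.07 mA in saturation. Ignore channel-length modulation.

V_GS = 2.41 V

In saturation I_D = ½ k_n (V_GS − V_th)², so V_GS − V_th = √(2 I_D / k_n) = √(2 × 7.07 / 3.91) = 1.9 V.
V_GS = 0.51 + 1.9 = 2.41 V.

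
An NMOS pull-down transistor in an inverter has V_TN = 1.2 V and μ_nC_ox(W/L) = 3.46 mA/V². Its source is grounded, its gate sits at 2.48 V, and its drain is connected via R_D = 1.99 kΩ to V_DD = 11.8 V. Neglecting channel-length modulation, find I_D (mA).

I_D = 2.83 mA

V_GS = V_G = 2.48 V, so V_ov = 2.48 − 1.2 = 1.28 V.
Assume saturation: I_D = ½ k_n V_ov² = 0.5 × 3.46 × 1.28² = 2.83 mA, giving V_DS = V_DD − I_D R_D = 11.8 − 2.83 × 1.99 = 6.16 V.
V_DS = 6.16 V ≥ V_ov = 1.28 V, confirming saturation.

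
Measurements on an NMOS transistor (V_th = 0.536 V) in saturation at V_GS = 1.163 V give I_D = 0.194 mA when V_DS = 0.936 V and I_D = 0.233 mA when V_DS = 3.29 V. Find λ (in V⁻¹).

With V_GS fixed, I_D ∝ (1 + λ V_DS) in saturation, so I_D2/I_D1 = (1 + λ V_DS2)/(1 + λ V_DS1).
0.233/0.194 = 1.201 = (1 + 3.29 λ)/(1 + 0.936 λ).
Solving: λ (I_D1 V_DS2 − I_D2 V_DS1) = I_D2 − I_D1, so λ = (0.233 − 0.194) / (0.194 × 3.29 − 0.233 × 0.936) = 0.039 / 0.42 = 0.0928 V⁻¹.

λ = 0.0928 V⁻¹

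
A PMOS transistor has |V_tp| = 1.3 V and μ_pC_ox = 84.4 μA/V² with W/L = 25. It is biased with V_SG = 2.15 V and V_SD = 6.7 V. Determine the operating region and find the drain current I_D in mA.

k_p = μ_pC_ox · (W/L) = 2.11 mA/V².
V_ov = V_SG − |V_tp| = 2.15 − 1.3 = 0.85 V.
Since V_SD = 6.7 V ≥ V_ov = 0.85 V, the device is in saturation.
I_D = ½ k_p V_ov² = 0.5 × 2.11 × 0.85² = 0.762 mA.

Saturation; I_D = 0.762 mA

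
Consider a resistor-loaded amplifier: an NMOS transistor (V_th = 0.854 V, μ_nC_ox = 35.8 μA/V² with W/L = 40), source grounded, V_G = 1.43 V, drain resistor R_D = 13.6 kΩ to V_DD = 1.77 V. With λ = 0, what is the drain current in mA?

V_GS = V_G = 1.43 V, so V_ov = 1.43 − 0.854 = 0.576 V.
k_n = μ_nC_ox · (W/L) = 1.432 mA/V².
Assume saturation: I_D = ½ k_n V_ov² = 0.5 × 1.432 × 0.576² = 0.238 mA, giving V_DS = V_DD − I_D R_D = 1.77 − 0.238 × 13.6 = -1.46 V.
But -1.46 V < V_ov = 0.576 V, so the device is actually in triode.
In triode I_D = k_n[V_ov V_DS − ½ V_DS²] and I_D = (V_DD − V_DS)/R_D. Equating: 9.74 V_DS² − 12.22 V_DS + 1.77 = 0, giving V_DS = 0.167 V (the root below V_ov).
I_D = (1.77 − 0.167) / 13.6 = 0.118 mA.

I_D = 0.118 mA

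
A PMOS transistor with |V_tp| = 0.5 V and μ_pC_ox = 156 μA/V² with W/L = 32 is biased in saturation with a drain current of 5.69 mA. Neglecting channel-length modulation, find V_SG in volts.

k_p = μ_pC_ox · (W/L) = 4.992 mA/V².
In saturation I_D = ½ k_p (V_SG − |V_tp|)², so V_SG − |V_tp| = √(2 I_D / k_p) = √(2 × 5.69 / 4.992) = 1.51 V.
V_SG = 0.5 + 1.51 = 2.01 V.

V_SG = 2.01 V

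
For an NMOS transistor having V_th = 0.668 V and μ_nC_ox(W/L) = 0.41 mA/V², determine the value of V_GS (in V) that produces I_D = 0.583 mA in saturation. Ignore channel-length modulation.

In saturation I_D = ½ k_n (V_GS − V_th)², so V_GS − V_th = √(2 I_D / k_n) = √(2 × 0.583 / 0.41) = 1.69 V.
V_GS = 0.668 + 1.69 = 2.35 V.

V_GS = 2.35 V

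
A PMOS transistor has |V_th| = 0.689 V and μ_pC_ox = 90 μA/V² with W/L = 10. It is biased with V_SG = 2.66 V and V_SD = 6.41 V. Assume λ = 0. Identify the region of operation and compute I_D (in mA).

Saturation; I_D = 1.75 mA

k_p = μ_pC_ox · (W/L) = 0.9 mA/V².
V_ov = V_SG − |V_th| = 2.66 − 0.689 = 1.97 V.
Since V_SD = 6.41 V ≥ V_ov = 1.97 V, the device is in saturation.
I_D = ½ k_p V_ov² = 0.5 × 0.9 × 1.97² = 1.75 mA.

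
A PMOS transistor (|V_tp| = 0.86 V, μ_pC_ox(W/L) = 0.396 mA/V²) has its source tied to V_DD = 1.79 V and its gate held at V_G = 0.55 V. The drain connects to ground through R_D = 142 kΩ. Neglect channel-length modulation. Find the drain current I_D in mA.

I_D = 0.0120 mA

V_SG = V_DD − V_G = 1.79 − 0.55 = 1.24 V, so V_ov = 1.24 − 0.86 = 0.38 V.
Assume saturation: I_D = ½ k_p V_ov² = 0.5 × 0.396 × 0.38² = 0.0286 mA, giving V_SD = V_DD − I_D R_D = 1.79 − 0.0286 × 142 = -2.27 V.
But -2.27 V < V_ov = 0.38 V, so the device is actually in triode.
In triode I_D = k_p[V_ov V_SD − ½ V_SD²] and I_D = (V_DD − V_SD)/R_D. Equating: 28.1 V_SD² − 22.37 V_SD + 1.79 = 0, giving V_SD = 0.0903 V (the root below V_ov).
I_D = (1.79 − 0.0903) / 142 = 0.012 mA.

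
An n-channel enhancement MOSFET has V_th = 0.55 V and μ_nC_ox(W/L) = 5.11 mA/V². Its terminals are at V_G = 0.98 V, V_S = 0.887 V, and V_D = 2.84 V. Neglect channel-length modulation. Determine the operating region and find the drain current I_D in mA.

Cutoff; I_D = 0 mA

V_GS = V_G − V_S = 0.98 − 0.887 = 0.093 V; V_DS = V_D − V_S = 2.84 − 0.887 = 1.95 V.
V_GS = 0.093 V < V_th = 0.55 V, so the transistor is in cutoff.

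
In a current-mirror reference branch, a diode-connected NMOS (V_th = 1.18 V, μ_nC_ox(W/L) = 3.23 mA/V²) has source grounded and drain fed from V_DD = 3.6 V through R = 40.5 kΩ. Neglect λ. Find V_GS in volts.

With gate tied to drain, V_GS = V_DS ≥ V_GS − V_th, so the device is in saturation.
KCL at the drain: ½ k_n (V_GS − V_th)² = (V_DD − V_GS)/R.
Let x = V_GS − 1.18. Then 65.4 x² + x − 2.42 = 0, giving x = 0.185 V (positive root), so V_GS = 1.36 V.
I_D = (V_DD − V_GS)/R = (3.6 − 1.36) / 40.5 = 0.0552 mA.

V_GS = 1.36 V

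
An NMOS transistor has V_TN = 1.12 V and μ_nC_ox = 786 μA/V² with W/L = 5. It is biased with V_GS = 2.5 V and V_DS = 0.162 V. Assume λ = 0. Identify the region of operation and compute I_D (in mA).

k_n = μ_nC_ox · (W/L) = 3.93 mA/V².
V_ov = V_GS − V_TN = 2.5 − 1.12 = 1.38 V.
Since V_DS = 0.162 V < V_ov = 1.38 V, the device is in the triode region.
I_D = k_n [V_ov · V_DS − ½ V_DS²] = 3.93 × [1.38 × 0.162 − 0.5 × 0.162²] = 0.827 mA.

Triode; I_D = 0.827 mA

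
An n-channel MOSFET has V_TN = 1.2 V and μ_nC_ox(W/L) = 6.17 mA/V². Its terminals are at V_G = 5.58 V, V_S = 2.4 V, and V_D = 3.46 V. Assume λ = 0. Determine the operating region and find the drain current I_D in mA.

V_GS = V_G − V_S = 5.58 − 2.4 = 3.18 V; V_DS = V_D − V_S = 3.46 − 2.4 = 1.06 V.
V_ov = V_GS − V_TN = 3.18 − 1.2 = 1.98 V.
Since V_DS = 1.06 V < V_ov = 1.98 V, the device is in the triode region.
I_D = k_n [V_ov · V_DS − ½ V_DS²] = 6.17 × [1.98 × 1.06 − 0.5 × 1.06²] = 9.48 mA.

Triode; I_D = 9.48 mA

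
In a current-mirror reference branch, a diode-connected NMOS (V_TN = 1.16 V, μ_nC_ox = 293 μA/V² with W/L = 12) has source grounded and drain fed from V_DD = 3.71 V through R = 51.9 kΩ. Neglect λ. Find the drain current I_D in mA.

With gate tied to drain, V_GS = V_DS ≥ V_GS − V_TN, so the device is in saturation.
k_n = μ_nC_ox · (W/L) = 3.516 mA/V².
KCL at the drain: ½ k_n (V_GS − V_TN)² = (V_DD − V_GS)/R.
Let x = V_GS − 1.16. Then 91.2 x² + x − 2.55 = 0, giving x = 0.162 V (positive root), so V_GS = 1.32 V.
I_D = (V_DD − V_GS)/R = (3.71 − 1.32) / 51.9 = 0.046 mA.

I_D = 0.0460 mA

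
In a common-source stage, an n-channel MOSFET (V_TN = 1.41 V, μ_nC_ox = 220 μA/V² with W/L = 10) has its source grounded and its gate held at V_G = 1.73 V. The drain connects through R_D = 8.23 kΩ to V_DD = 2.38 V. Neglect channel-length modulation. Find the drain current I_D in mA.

V_GS = V_G = 1.73 V, so V_ov = 1.73 − 1.41 = 0.32 V.
k_n = μ_nC_ox · (W/L) = 2.2 mA/V².
Assume saturation: I_D = ½ k_n V_ov² = 0.5 × 2.2 × 0.32² = 0.113 mA, giving V_DS = V_DD − I_D R_D = 2.38 − 0.113 × 8.23 = 1.45 V.
V_DS = 1.45 V ≥ V_ov = 0.32 V, confirming saturation.

I_D = 0.113 mA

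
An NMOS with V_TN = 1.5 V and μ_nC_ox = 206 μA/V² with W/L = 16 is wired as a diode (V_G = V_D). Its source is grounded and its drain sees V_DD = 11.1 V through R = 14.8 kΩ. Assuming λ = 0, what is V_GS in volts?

With gate tied to drain, V_GS = V_DS ≥ V_GS − V_TN, so the device is in saturation.
k_n = μ_nC_ox · (W/L) = 3.296 mA/V².
KCL at the drain: ½ k_n (V_GS − V_TN)² = (V_DD − V_GS)/R.
Let x = V_GS − 1.5. Then 24.4 x² + x − 9.6 = 0, giving x = 0.607 V (positive root), so V_GS = 2.11 V.
I_D = (V_DD − V_GS)/R = (11.1 − 2.11) / 14.8 = 0.608 mA.

V_GS = 2.11 V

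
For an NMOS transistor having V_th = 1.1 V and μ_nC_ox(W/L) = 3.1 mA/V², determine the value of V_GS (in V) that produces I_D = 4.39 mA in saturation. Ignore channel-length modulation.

In saturation I_D = ½ k_n (V_GS − V_th)², so V_GS − V_th = √(2 I_D / k_n) = √(2 × 4.39 / 3.1) = 1.68 V.
V_GS = 1.1 + 1.68 = 2.78 V.

V_GS = 2.78 V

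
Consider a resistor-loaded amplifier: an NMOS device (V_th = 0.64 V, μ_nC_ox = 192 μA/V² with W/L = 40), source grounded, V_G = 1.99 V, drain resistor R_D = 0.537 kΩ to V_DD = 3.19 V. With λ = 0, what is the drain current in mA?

I_D = 4.83 mA

V_GS = V_G = 1.99 V, so V_ov = 1.99 − 0.64 = 1.35 V.
k_n = μ_nC_ox · (W/L) = 7.68 mA/V².
Assume saturation: I_D = ½ k_n V_ov² = 0.5 × 7.68 × 1.35² = 7 mA, giving V_DS = V_DD − I_D R_D = 3.19 − 7 × 0.537 = -0.568 V.
But -0.568 V < V_ov = 1.35 V, so the device is actually in triode.
In triode I_D = k_n[V_ov V_DS − ½ V_DS²] and I_D = (V_DD − V_DS)/R_D. Equating: 2.06 V_DS² − 6.568 V_DS + 3.19 = 0, giving V_DS = 0.598 V (the root below V_ov).
I_D = (3.19 − 0.598) / 0.537 = 4.83 mA.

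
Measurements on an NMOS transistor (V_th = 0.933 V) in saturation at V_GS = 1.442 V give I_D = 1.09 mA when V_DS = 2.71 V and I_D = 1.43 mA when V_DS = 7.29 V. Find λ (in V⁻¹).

With V_GS fixed, I_D ∝ (1 + λ V_DS) in saturation, so I_D2/I_D1 = (1 + λ V_DS2)/(1 + λ V_DS1).
1.43/1.09 = 1.312 = (1 + 7.29 λ)/(1 + 2.71 λ).
Solving: λ (I_D1 V_DS2 − I_D2 V_DS1) = I_D2 − I_D1, so λ = (1.43 − 1.09) / (1.09 × 7.29 − 1.43 × 2.71) = 0.34 / 4.07 = 0.0835 V⁻¹.

λ = 0.0835 V⁻¹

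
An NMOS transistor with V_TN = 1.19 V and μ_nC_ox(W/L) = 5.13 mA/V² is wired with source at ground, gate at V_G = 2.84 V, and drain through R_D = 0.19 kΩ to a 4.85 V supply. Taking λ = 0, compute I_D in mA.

V_GS = V_G = 2.84 V, so V_ov = 2.84 − 1.19 = 1.65 V.
Assume saturation: I_D = ½ k_n V_ov² = 0.5 × 5.13 × 1.65² = 6.98 mA, giving V_DS = V_DD − I_D R_D = 4.85 − 6.98 × 0.19 = 3.52 V.
V_DS = 3.52 V ≥ V_ov = 1.65 V, confirming saturation.

I_D = 6.98 mA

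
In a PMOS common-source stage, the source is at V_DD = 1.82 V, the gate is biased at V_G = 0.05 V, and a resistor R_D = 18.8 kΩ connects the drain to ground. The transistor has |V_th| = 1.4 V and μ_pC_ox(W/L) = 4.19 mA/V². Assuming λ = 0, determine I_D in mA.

V_SG = V_DD − V_G = 1.82 − 0.05 = 1.77 V, so V_ov = 1.77 − 1.4 = 0.37 V.
Assume saturation: I_D = ½ k_p V_ov² = 0.5 × 4.19 × 0.37² = 0.287 mA, giving V_SD = V_DD − I_D R_D = 1.82 − 0.287 × 18.8 = -3.57 V.
But -3.57 V < V_ov = 0.37 V, so the device is actually in triode.
In triode I_D = k_p[V_ov V_SD − ½ V_SD²] and I_D = (V_DD − V_SD)/R_D. Equating: 39.4 V_SD² − 30.15 V_SD + 1.82 = 0, giving V_SD = 0.0661 V (the root below V_ov).
I_D = (1.82 − 0.0661) / 18.8 = 0.0933 mA.

I_D = 0.0933 mA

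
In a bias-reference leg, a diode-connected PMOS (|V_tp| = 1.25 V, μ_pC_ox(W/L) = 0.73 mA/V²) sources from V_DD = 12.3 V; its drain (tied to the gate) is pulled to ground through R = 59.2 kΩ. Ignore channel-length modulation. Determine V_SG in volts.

With gate tied to drain, V_SG = V_SD ≥ V_SG − |V_tp|, so the device is in saturation.
KCL at the drain: ½ k_p (V_SG − |V_tp|)² = (V_DD − V_SG)/R.
Let x = V_SG − 1.25. Then 21.6 x² + x − 11.05 = 0, giving x = 0.692 V (positive root), so V_SG = 1.94 V.
I_D = (V_DD − V_SG)/R = (12.3 − 1.94) / 59.2 = 0.175 mA.

V_SG = 1.94 V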